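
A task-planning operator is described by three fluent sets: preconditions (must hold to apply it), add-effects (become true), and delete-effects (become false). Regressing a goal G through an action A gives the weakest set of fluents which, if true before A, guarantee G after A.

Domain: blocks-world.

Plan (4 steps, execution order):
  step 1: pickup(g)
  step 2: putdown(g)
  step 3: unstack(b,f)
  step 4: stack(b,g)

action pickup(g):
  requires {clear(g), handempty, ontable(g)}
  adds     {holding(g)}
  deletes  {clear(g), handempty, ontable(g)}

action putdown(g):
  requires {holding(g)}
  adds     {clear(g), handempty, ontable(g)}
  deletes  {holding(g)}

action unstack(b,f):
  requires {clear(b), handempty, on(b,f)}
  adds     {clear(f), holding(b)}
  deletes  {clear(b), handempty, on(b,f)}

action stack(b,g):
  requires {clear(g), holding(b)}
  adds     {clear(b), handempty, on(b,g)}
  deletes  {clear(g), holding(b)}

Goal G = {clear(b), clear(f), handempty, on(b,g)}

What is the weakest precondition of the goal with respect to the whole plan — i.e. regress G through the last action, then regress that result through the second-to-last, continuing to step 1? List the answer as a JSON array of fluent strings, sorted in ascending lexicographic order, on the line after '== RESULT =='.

Regress step by step:
  through step 4 (stack(b,g)): drop {clear(b), handempty, on(b,g)}, keep {clear(f)}, require {clear(g), holding(b)}
    → {clear(f), clear(g), holding(b)}
  through step 3 (unstack(b,f)): drop {clear(f), holding(b)}, keep {clear(g)}, require {clear(b), handempty, on(b,f)}
    → {clear(b), clear(g), handempty, on(b,f)}
  through step 2 (putdown(g)): drop {clear(g), handempty}, keep {clear(b), on(b,f)}, require {holding(g)}
    → {clear(b), holding(g), on(b,f)}
  through step 1 (pickup(g)): drop {holding(g)}, keep {clear(b), on(b,f)}, require {clear(g), handempty, ontable(g)}
    → {clear(b), clear(g), handempty, on(b,f), ontable(g)}

== RESULT ==
["clear(b)", "clear(g)", "handempty", "on(b,f)", "ontable(g)"]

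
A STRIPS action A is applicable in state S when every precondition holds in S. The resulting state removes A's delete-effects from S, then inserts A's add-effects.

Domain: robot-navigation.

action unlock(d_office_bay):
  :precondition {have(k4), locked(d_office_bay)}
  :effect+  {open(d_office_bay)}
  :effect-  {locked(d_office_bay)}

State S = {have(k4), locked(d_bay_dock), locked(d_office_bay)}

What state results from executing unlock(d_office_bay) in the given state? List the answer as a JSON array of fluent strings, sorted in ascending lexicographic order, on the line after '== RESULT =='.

Compute (S \ del) ∪ add:
  pre ⊆ S: {have(k4), locked(d_office_bay)} ⊆ S  — applicable
  S \ del = {have(k4), locked(d_bay_dock)}
  ∪ add   = {have(k4), locked(d_bay_dock), open(d_office_bay)}

== RESULT ==
["have(k4)", "locked(d_bay_dock)", "open(d_office_bay)"]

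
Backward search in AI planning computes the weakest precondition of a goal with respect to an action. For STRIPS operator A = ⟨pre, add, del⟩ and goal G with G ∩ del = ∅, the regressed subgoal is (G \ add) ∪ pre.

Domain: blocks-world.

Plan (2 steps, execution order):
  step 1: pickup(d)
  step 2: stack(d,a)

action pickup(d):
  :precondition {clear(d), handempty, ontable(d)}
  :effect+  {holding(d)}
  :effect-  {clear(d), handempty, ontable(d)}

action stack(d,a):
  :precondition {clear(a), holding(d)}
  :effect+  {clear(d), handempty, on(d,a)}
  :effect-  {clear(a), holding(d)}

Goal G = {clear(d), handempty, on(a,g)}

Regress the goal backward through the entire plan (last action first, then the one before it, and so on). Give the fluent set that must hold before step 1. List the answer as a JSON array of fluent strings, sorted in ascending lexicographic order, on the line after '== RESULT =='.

Regress step by step:
  through step 2 (stack(d,a)): drop {clear(d), handempty}, keep {on(a,g)}, require {clear(a), holding(d)}
    → {clear(a), holding(d), on(a,g)}
  through step 1 (pickup(d)): drop {holding(d)}, keep {clear(a), on(a,g)}, require {clear(d), handempty, ontable(d)}
    → {clear(a), clear(d), handempty, on(a,g), ontable(d)}

== RESULT ==
["clear(a)", "clear(d)", "handempty", "on(a,g)", "ontable(d)"]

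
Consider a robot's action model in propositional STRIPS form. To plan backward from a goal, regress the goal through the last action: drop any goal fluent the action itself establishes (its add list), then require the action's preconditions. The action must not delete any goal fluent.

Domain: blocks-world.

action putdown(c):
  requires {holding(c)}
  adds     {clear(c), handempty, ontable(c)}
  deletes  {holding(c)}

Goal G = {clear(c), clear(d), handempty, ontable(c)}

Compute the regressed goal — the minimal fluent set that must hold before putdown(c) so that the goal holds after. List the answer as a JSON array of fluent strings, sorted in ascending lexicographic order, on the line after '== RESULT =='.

Compute (G \ add) ∪ pre:
  G ∩ del = {}  (empty — regression defined)
  G \ add = {clear(c), clear(d), handempty, ontable(c)} \ {clear(c), handempty, ontable(c)} = {clear(d)}
  ∪ pre   = {clear(d)} ∪ {holding(c)}
          = {clear(d), holding(c)}

== RESULT ==
["clear(d)", "holding(c)"]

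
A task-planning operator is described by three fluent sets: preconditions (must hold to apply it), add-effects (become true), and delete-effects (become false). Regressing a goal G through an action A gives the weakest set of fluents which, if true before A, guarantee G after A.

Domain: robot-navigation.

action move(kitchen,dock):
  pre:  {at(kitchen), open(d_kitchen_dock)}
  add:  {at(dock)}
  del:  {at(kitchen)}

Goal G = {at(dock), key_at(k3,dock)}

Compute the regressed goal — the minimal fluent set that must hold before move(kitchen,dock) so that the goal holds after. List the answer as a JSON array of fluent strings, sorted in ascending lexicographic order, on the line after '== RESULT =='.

Compute (G \ add) ∪ pre:
  G ∩ del = {}  (empty — regression defined)
  G \ add = {at(dock), key_at(k3,dock)} \ {at(dock)} = {key_at(k3,dock)}
  ∪ pre   = {key_at(k3,dock)} ∪ {at(kitchen), open(d_kitchen_dock)}
          = {at(kitchen), key_at(k3,dock), open(d_kitchen_dock)}

== RESULT ==
["at(kitchen)", "key_at(k3,dock)", "open(d_kitchen_dock)"]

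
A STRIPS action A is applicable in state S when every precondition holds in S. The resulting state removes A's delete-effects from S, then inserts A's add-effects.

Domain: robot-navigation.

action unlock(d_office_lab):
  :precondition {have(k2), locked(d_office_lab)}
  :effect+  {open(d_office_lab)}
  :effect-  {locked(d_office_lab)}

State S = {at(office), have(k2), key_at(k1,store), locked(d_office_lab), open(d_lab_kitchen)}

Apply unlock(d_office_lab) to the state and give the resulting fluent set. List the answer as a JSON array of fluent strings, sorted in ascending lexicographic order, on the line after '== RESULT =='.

Progress:
  pre ⊆ S: {have(k2), locked(d_office_lab)} ⊆ S  — applicable
  S \ del = {at(office), have(k2), key_at(k1,store), open(d_lab_kitchen)}
  ∪ add   = {at(office), have(k2), key_at(k1,store), open(d_lab_kitchen), open(d_office_lab)}

== RESULT ==
["at(office)", "have(k2)", "key_at(k1,store)", "open(d_lab_kitchen)", "open(d_office_lab)"]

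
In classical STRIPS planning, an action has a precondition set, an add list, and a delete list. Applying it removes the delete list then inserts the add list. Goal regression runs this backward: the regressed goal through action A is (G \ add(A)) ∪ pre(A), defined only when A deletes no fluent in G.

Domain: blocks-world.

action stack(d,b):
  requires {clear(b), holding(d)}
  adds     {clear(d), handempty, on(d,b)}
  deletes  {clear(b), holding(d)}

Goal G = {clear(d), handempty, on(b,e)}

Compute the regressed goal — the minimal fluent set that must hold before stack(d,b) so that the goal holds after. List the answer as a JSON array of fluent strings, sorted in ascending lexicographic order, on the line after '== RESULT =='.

Compute (G \ add) ∪ pre:
  G ∩ del = {}  (empty — regression defined)
  G \ add = {clear(d), handempty, on(b,e)} \ {clear(d), handempty, on(d,b)} = {on(b,e)}
  ∪ pre   = {on(b,e)} ∪ {clear(b), holding(d)}
          = {clear(b), holding(d), on(b,e)}

== RESULT ==
["clear(b)", "holding(d)", "on(b,e)"]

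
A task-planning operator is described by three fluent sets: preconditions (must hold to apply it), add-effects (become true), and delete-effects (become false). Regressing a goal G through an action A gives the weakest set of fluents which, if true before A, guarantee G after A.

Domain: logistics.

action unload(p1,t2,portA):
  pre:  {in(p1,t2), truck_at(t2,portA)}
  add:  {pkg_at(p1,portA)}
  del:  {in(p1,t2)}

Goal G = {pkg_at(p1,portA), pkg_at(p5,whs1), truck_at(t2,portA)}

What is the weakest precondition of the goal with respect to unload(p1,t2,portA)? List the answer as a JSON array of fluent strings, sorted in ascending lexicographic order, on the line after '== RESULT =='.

Compute (G \ add) ∪ pre:
  G ∩ del = {}  (empty — regression defined)
  G \ add = {pkg_at(p1,portA), pkg_at(p5,whs1), truck_at(t2,portA)} \ {pkg_at(p1,portA)} = {pkg_at(p5,whs1), truck_at(t2,portA)}
  ∪ pre   = {pkg_at(p5,whs1), truck_at(t2,portA)} ∪ {in(p1,t2), truck_at(t2,portA)}
          = {in(p1,t2), pkg_at(p5,whs1), truck_at(t2,portA)}

== RESULT ==
["in(p1,t2)", "pkg_at(p5,whs1)", "truck_at(t2,portA)"]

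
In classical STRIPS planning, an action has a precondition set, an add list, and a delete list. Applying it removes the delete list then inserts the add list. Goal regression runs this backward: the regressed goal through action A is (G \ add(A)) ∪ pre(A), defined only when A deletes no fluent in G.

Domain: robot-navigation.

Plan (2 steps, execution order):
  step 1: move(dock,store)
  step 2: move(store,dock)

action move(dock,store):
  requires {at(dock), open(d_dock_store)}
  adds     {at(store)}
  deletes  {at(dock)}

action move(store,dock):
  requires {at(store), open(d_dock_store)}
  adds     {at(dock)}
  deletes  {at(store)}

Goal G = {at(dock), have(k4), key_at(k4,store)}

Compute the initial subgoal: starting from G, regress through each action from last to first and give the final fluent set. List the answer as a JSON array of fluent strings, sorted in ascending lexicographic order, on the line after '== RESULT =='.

Regress step by step:
  through step 2 (move(store,dock)): drop {at(dock)}, keep {have(k4), key_at(k4,store)}, require {at(store), open(d_dock_store)}
    → {at(store), have(k4), key_at(k4,store), open(d_dock_store)}
  through step 1 (move(dock,store)): drop {at(store)}, keep {have(k4), key_at(k4,store), open(d_dock_store)}, require {at(dock), open(d_dock_store)}
    → {at(dock), have(k4), key_at(k4,store), open(d_dock_store)}

== RESULT ==
["at(dock)", "have(k4)", "key_at(k4,store)", "open(d_dock_store)"]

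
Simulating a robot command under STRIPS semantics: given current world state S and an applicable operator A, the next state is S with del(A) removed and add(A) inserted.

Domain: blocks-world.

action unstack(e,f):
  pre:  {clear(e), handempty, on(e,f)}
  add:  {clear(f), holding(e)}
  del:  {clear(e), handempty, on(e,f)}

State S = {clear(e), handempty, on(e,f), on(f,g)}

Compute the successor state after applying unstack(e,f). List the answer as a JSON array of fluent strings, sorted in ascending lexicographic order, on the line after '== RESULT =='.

Compute (S \ del) ∪ add:
  pre ⊆ S: {clear(e), handempty, on(e,f)} ⊆ S  — applicable
  S \ del = {on(f,g)}
  ∪ add   = {clear(f), holding(e), on(f,g)}

== RESULT ==
["clear(f)", "holding(e)", "on(f,g)"]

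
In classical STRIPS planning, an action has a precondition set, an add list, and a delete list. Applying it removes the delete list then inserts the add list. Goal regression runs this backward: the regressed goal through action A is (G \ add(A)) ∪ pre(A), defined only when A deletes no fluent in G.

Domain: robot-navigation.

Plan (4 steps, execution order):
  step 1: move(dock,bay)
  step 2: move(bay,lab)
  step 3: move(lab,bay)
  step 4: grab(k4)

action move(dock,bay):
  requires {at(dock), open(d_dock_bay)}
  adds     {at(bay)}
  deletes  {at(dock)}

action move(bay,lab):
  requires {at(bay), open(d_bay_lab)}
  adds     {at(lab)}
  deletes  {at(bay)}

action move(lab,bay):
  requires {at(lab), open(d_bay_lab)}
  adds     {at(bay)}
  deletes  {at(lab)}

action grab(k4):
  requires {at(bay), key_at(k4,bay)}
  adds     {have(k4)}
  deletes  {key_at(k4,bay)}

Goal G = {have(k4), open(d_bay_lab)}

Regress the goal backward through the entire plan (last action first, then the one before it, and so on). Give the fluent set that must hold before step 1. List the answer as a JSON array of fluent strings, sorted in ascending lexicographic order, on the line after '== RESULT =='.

Work backward from the goal:
  through step 4 (grab(k4)): drop {have(k4)}, keep {open(d_bay_lab)}, require {at(bay), key_at(k4,bay)}
    → {at(bay), key_at(k4,bay), open(d_bay_lab)}
  through step 3 (move(lab,bay)): drop {at(bay)}, keep {key_at(k4,bay), open(d_bay_lab)}, require {at(lab), open(d_bay_lab)}
    → {at(lab), key_at(k4,bay), open(d_bay_lab)}
  through step 2 (move(bay,lab)): drop {at(lab)}, keep {key_at(k4,bay), open(d_bay_lab)}, require {at(bay), open(d_bay_lab)}
    → {at(bay), key_at(k4,bay), open(d_bay_lab)}
  through step 1 (move(dock,bay)): drop {at(bay)}, keep {key_at(k4,bay), open(d_bay_lab)}, require {at(dock), open(d_dock_bay)}
    → {at(dock), key_at(k4,bay), open(d_bay_lab), open(d_dock_bay)}

== RESULT ==
["at(dock)", "key_at(k4,bay)", "open(d_bay_lab)", "open(d_dock_bay)"]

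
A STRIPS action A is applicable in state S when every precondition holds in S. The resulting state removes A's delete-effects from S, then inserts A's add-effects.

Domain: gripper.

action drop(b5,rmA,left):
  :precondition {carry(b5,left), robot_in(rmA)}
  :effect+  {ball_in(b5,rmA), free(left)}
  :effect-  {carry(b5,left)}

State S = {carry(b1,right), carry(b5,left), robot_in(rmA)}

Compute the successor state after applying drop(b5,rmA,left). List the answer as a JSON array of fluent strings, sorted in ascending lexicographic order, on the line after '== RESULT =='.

Progress:
  pre ⊆ S: {carry(b5,left), robot_in(rmA)} ⊆ S  — applicable
  S \ del = {carry(b1,right), robot_in(rmA)}
  ∪ add   = {ball_in(b5,rmA), carry(b1,right), free(left), robot_in(rmA)}

== RESULT ==
["ball_in(b5,rmA)", "carry(b1,right)", "free(left)", "robot_in(rmA)"]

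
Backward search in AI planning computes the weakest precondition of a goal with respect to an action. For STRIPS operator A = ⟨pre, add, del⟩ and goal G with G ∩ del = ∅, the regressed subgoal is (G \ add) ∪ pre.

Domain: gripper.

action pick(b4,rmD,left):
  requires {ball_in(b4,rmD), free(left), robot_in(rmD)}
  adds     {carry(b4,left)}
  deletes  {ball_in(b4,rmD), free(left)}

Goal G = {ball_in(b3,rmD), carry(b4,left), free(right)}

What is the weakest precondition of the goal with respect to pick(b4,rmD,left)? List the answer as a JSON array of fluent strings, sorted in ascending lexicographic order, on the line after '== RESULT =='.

Regress:
  G ∩ del = {}  (empty — regression defined)
  G \ add = {ball_in(b3,rmD), carry(b4,left), free(right)} \ {carry(b4,left)} = {ball_in(b3,rmD), free(right)}
  ∪ pre   = {ball_in(b3,rmD), free(right)} ∪ {ball_in(b4,rmD), free(left), robot_in(rmD)}
          = {ball_in(b3,rmD), ball_in(b4,rmD), free(left), free(right), robot_in(rmD)}

== RESULT ==
["ball_in(b3,rmD)", "ball_in(b4,rmD)", "free(left)", "free(right)", "robot_in(rmD)"]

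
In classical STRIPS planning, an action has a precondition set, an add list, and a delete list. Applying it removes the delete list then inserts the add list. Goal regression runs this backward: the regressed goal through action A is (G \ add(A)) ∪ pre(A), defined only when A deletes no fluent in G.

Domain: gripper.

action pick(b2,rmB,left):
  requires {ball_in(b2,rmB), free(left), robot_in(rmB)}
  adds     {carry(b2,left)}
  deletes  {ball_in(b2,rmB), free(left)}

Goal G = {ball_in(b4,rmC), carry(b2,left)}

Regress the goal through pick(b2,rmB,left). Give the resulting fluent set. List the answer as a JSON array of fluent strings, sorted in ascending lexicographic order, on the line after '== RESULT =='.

Regress:
  G ∩ del = {}  (empty — regression defined)
  G \ add = {ball_in(b4,rmC), carry(b2,left)} \ {carry(b2,left)} = {ball_in(b4,rmC)}
  ∪ pre   = {ball_in(b4,rmC)} ∪ {ball_in(b2,rmB), free(left), robot_in(rmB)}
          = {ball_in(b2,rmB), ball_in(b4,rmC), free(left), robot_in(rmB)}

== RESULT ==
["ball_in(b2,rmB)", "ball_in(b4,rmC)", "free(left)", "robot_in(rmB)"]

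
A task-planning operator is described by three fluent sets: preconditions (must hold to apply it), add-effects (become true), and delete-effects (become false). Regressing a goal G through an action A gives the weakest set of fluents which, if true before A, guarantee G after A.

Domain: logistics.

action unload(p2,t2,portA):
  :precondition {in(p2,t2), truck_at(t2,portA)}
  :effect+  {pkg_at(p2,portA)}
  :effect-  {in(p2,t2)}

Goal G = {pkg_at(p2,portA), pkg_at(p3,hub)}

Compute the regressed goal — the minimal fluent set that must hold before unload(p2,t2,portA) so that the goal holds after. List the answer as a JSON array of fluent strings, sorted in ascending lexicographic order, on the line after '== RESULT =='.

Compute (G \ add) ∪ pre:
  G ∩ del = {}  (empty — regression defined)
  G \ add = {pkg_at(p2,portA), pkg_at(p3,hub)} \ {pkg_at(p2,portA)} = {pkg_at(p3,hub)}
  ∪ pre   = {pkg_at(p3,hub)} ∪ {in(p2,t2), truck_at(t2,portA)}
          = {in(p2,t2), pkg_at(p3,hub), truck_at(t2,portA)}

== RESULT ==
["in(p2,t2)", "pkg_at(p3,hub)", "truck_at(t2,portA)"]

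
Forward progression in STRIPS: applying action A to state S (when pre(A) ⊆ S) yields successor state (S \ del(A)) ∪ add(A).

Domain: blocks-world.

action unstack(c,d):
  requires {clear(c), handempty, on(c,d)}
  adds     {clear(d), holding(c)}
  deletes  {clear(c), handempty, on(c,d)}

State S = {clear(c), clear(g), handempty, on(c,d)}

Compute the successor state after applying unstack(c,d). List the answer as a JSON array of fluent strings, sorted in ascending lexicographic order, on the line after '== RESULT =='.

Progress:
  pre ⊆ S: {clear(c), handempty, on(c,d)} ⊆ S  — applicable
  S \ del = {clear(g)}
  ∪ add   = {clear(d), clear(g), holding(c)}

== RESULT ==
["clear(d)", "clear(g)", "holding(c)"]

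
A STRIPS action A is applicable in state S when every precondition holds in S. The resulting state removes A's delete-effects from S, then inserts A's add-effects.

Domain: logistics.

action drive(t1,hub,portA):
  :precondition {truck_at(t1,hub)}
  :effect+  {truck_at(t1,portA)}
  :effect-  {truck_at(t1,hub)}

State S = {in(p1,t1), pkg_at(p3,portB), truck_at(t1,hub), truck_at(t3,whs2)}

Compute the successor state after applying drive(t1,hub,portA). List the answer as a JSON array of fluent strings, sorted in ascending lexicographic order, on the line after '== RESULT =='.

Compute (S \ del) ∪ add:
  pre ⊆ S: {truck_at(t1,hub)} ⊆ S  — applicable
  S \ del = {in(p1,t1), pkg_at(p3,portB), truck_at(t3,whs2)}
  ∪ add   = {in(p1,t1), pkg_at(p3,portB), truck_at(t1,portA), truck_at(t3,whs2)}

== RESULT ==
["in(p1,t1)", "pkg_at(p3,portB)", "truck_at(t1,portA)", "truck_at(t3,whs2)"]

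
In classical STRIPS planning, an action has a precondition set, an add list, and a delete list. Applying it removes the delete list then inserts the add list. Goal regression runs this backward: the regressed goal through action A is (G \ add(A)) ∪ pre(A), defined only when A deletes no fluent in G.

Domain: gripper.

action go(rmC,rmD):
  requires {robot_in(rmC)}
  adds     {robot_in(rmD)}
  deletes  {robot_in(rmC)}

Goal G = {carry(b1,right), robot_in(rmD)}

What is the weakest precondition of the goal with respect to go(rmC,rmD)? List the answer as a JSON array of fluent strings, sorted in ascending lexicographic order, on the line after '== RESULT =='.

Regress:
  G ∩ del = {}  (empty — regression defined)
  G \ add = {carry(b1,right), robot_in(rmD)} \ {robot_in(rmD)} = {carry(b1,right)}
  ∪ pre   = {carry(b1,right)} ∪ {robot_in(rmC)}
          = {carry(b1,right), robot_in(rmC)}

== RESULT ==
["carry(b1,right)", "robot_in(rmC)"]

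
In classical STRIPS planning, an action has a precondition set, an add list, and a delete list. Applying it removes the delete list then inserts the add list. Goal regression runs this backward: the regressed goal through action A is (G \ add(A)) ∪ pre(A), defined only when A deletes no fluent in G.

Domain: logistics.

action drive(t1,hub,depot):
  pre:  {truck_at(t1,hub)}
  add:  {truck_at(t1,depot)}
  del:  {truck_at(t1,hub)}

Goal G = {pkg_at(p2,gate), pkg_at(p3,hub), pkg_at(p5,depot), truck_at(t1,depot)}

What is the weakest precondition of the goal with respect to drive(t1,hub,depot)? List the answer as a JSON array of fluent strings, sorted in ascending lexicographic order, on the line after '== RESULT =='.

Regress:
  G ∩ del = {}  (empty — regression defined)
  G \ add = {pkg_at(p2,gate), pkg_at(p3,hub), pkg_at(p5,depot), truck_at(t1,depot)} \ {truck_at(t1,depot)} = {pkg_at(p2,gate), pkg_at(p3,hub), pkg_at(p5,depot)}
  ∪ pre   = {pkg_at(p2,gate), pkg_at(p3,hub), pkg_at(p5,depot)} ∪ {truck_at(t1,hub)}
          = {pkg_at(p2,gate), pkg_at(p3,hub), pkg_at(p5,depot), truck_at(t1,hub)}

== RESULT ==
["pkg_at(p2,gate)", "pkg_at(p3,hub)", "pkg_at(p5,depot)", "truck_at(t1,hub)"]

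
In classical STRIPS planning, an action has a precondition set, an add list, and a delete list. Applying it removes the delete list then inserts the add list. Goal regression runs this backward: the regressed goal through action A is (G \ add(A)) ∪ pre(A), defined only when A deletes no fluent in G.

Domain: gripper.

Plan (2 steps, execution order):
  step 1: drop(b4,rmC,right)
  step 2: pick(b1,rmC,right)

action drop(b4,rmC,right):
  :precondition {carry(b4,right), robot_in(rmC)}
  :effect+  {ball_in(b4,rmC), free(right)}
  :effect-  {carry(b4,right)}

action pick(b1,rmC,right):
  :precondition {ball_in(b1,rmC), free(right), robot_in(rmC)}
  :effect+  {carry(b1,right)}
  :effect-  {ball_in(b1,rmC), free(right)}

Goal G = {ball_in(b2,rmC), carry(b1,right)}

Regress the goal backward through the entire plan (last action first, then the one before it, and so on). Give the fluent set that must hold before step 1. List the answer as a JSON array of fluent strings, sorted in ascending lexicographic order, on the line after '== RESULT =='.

Work backward from the goal:
  through step 2 (pick(b1,rmC,right)): drop {carry(b1,right)}, keep {ball_in(b2,rmC)}, require {ball_in(b1,rmC), free(right), robot_in(rmC)}
    → {ball_in(b1,rmC), ball_in(b2,rmC), free(right), robot_in(rmC)}
  through step 1 (drop(b4,rmC,right)): drop {free(right)}, keep {ball_in(b1,rmC), ball_in(b2,rmC), robot_in(rmC)}, require {carry(b4,right), robot_in(rmC)}
    → {ball_in(b1,rmC), ball_in(b2,rmC), carry(b4,right), robot_in(rmC)}

== RESULT ==
["ball_in(b1,rmC)", "ball_in(b2,rmC)", "carry(b4,right)", "robot_in(rmC)"]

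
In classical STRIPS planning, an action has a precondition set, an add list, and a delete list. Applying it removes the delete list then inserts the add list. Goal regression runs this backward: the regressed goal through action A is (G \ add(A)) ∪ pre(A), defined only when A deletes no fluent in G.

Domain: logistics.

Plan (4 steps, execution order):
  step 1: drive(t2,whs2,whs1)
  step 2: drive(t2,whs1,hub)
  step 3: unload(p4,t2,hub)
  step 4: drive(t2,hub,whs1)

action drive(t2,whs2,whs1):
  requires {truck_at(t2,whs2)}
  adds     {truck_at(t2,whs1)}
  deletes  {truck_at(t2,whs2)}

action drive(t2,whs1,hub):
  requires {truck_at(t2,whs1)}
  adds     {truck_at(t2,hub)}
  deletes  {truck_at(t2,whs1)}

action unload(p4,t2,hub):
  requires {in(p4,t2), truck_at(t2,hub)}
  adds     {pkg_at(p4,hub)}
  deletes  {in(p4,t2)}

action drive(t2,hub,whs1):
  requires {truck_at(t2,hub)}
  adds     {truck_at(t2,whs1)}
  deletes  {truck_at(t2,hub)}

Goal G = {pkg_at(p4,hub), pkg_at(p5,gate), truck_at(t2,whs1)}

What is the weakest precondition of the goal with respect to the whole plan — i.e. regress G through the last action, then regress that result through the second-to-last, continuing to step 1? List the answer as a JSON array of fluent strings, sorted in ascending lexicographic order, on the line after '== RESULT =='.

Regress step by step:
  through step 4 (drive(t2,hub,whs1)): drop {truck_at(t2,whs1)}, keep {pkg_at(p4,hub), pkg_at(p5,gate)}, require {truck_at(t2,hub)}
    → {pkg_at(p4,hub), pkg_at(p5,gate), truck_at(t2,hub)}
  through step 3 (unload(p4,t2,hub)): drop {pkg_at(p4,hub)}, keep {pkg_at(p5,gate), truck_at(t2,hub)}, require {in(p4,t2), truck_at(t2,hub)}
    → {in(p4,t2), pkg_at(p5,gate), truck_at(t2,hub)}
  through step 2 (drive(t2,whs1,hub)): drop {truck_at(t2,hub)}, keep {in(p4,t2), pkg_at(p5,gate)}, require {truck_at(t2,whs1)}
    → {in(p4,t2), pkg_at(p5,gate), truck_at(t2,whs1)}
  through step 1 (drive(t2,whs2,whs1)): drop {truck_at(t2,whs1)}, keep {in(p4,t2), pkg_at(p5,gate)}, require {truck_at(t2,whs2)}
    → {in(p4,t2), pkg_at(p5,gate), truck_at(t2,whs2)}

== RESULT ==
["in(p4,t2)", "pkg_at(p5,gate)", "truck_at(t2,whs2)"]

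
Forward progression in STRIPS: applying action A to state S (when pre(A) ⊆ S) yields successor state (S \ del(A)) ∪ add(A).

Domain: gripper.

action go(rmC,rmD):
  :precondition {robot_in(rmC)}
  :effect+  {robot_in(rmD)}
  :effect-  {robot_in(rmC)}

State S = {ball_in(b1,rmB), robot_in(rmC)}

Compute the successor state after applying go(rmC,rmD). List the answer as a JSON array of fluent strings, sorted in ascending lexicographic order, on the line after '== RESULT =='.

Compute (S \ del) ∪ add:
  pre ⊆ S: {robot_in(rmC)} ⊆ S  — applicable
  S \ del = {ball_in(b1,rmB)}
  ∪ add   = {ball_in(b1,rmB), robot_in(rmD)}

== RESULT ==
["ball_in(b1,rmB)", "robot_in(rmD)"]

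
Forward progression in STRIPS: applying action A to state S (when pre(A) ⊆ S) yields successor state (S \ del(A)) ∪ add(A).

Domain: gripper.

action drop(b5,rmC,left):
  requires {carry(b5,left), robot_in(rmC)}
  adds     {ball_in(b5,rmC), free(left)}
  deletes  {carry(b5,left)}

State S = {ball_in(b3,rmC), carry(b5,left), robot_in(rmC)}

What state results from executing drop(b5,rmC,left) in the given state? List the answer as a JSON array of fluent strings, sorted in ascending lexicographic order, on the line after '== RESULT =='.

Progress:
  pre ⊆ S: {carry(b5,left), robot_in(rmC)} ⊆ S  — applicable
  S \ del = {ball_in(b3,rmC), robot_in(rmC)}
  ∪ add   = {ball_in(b3,rmC), ball_in(b5,rmC), free(left), robot_in(rmC)}

== RESULT ==
["ball_in(b3,rmC)", "ball_in(b5,rmC)", "free(left)", "robot_in(rmC)"]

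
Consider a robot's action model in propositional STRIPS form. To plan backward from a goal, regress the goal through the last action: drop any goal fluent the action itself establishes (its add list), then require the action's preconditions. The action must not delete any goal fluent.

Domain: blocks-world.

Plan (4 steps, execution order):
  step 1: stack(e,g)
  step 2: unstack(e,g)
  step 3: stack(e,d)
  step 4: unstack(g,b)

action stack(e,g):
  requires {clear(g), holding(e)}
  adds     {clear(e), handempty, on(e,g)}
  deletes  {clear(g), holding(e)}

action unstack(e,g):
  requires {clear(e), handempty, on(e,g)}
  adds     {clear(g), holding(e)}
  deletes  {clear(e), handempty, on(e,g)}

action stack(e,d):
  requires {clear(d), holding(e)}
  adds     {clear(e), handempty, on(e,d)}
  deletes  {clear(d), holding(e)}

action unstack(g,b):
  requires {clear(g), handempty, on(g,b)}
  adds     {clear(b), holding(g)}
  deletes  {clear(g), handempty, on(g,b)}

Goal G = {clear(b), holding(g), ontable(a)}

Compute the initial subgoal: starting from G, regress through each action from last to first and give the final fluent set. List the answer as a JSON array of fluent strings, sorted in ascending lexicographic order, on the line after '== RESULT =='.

Regress step by step:
  through step 4 (unstack(g,b)): drop {clear(b), holding(g)}, keep {ontable(a)}, require {clear(g), handempty, on(g,b)}
    → {clear(g), handempty, on(g,b), ontable(a)}
  through step 3 (stack(e,d)): drop {handempty}, keep {clear(g), on(g,b), ontable(a)}, require {clear(d), holding(e)}
    → {clear(d), clear(g), holding(e), on(g,b), ontable(a)}
  through step 2 (unstack(e,g)): drop {clear(g), holding(e)}, keep {clear(d), on(g,b), ontable(a)}, require {clear(e), handempty, on(e,g)}
    → {clear(d), clear(e), handempty, on(e,g), on(g,b), ontable(a)}
  through step 1 (stack(e,g)): drop {clear(e), handempty, on(e,g)}, keep {clear(d), on(g,b), ontable(a)}, require {clear(g), holding(e)}
    → {clear(d), clear(g), holding(e), on(g,b), ontable(a)}

== RESULT ==
["clear(d)", "clear(g)", "holding(e)", "on(g,b)", "ontable(a)"]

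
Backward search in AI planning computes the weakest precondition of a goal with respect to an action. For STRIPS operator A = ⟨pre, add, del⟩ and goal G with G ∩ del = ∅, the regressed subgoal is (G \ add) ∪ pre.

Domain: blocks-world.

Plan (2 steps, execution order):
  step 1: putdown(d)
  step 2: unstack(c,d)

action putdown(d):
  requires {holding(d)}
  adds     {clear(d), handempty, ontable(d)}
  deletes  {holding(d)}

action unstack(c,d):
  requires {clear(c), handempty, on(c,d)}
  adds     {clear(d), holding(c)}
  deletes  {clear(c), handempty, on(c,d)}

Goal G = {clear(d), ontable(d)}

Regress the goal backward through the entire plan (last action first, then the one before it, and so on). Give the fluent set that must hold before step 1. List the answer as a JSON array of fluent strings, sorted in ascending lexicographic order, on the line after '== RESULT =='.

Regress step by step:
  through step 2 (unstack(c,d)): drop {clear(d)}, keep {ontable(d)}, require {clear(c), handempty, on(c,d)}
    → {clear(c), handempty, on(c,d), ontable(d)}
  through step 1 (putdown(d)): drop {handempty, ontable(d)}, keep {clear(c), on(c,d)}, require {holding(d)}
    → {clear(c), holding(d), on(c,d)}

== RESULT ==
["clear(c)", "holding(d)", "on(c,d)"]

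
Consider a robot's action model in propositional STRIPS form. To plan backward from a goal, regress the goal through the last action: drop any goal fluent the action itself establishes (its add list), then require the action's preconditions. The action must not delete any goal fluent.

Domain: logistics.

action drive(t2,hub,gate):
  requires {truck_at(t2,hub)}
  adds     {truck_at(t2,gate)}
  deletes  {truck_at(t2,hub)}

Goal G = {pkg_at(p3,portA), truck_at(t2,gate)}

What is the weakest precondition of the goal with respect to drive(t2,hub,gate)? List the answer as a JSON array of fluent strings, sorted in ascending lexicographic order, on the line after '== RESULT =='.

Compute (G \ add) ∪ pre:
  G ∩ del = {}  (empty — regression defined)
  G \ add = {pkg_at(p3,portA), truck_at(t2,gate)} \ {truck_at(t2,gate)} = {pkg_at(p3,portA)}
  ∪ pre   = {pkg_at(p3,portA)} ∪ {truck_at(t2,hub)}
          = {pkg_at(p3,portA), truck_at(t2,hub)}

== RESULT ==
["pkg_at(p3,portA)", "truck_at(t2,hub)"]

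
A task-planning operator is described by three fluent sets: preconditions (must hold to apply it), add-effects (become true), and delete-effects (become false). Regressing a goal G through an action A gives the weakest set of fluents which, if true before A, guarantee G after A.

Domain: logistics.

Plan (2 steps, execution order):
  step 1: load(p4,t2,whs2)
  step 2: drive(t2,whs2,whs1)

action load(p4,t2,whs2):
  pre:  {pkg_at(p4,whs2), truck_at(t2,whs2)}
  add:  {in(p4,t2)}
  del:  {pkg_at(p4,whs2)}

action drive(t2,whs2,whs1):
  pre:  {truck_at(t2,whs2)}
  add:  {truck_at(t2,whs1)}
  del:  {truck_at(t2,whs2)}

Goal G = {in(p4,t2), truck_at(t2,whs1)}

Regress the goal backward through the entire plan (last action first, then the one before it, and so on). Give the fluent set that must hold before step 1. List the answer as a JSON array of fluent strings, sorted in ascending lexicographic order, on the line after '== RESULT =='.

Work backward from the goal:
  through step 2 (drive(t2,whs2,whs1)): drop {truck_at(t2,whs1)}, keep {in(p4,t2)}, require {truck_at(t2,whs2)}
    → {in(p4,t2), truck_at(t2,whs2)}
  through step 1 (load(p4,t2,whs2)): drop {in(p4,t2)}, keep {truck_at(t2,whs2)}, require {pkg_at(p4,whs2), truck_at(t2,whs2)}
    → {pkg_at(p4,whs2), truck_at(t2,whs2)}

== RESULT ==
["pkg_at(p4,whs2)", "truck_at(t2,whs2)"]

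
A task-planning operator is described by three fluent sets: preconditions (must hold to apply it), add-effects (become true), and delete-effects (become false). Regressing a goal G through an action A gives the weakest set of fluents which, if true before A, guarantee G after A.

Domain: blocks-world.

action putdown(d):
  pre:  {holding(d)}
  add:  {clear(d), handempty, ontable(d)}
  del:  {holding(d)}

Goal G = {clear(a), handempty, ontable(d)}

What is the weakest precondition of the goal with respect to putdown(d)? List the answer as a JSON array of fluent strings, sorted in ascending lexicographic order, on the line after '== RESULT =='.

Compute (G \ add) ∪ pre:
  G ∩ del = {}  (empty — regression defined)
  G \ add = {clear(a), handempty, ontable(d)} \ {clear(d), handempty, ontable(d)} = {clear(a)}
  ∪ pre   = {clear(a)} ∪ {holding(d)}
          = {clear(a), holding(d)}

== RESULT ==
["clear(a)", "holding(d)"]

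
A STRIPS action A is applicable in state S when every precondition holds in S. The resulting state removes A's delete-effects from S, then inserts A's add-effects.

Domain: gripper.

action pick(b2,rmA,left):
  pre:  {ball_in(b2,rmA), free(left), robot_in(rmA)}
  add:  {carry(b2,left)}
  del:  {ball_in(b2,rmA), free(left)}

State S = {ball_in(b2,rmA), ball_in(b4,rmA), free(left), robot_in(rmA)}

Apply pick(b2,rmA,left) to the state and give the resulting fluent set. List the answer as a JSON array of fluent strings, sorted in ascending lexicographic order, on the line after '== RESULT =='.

Compute (S \ del) ∪ add:
  pre ⊆ S: {ball_in(b2,rmA), free(left), robot_in(rmA)} ⊆ S  — applicable
  S \ del = {ball_in(b4,rmA), robot_in(rmA)}
  ∪ add   = {ball_in(b4,rmA), carry(b2,left), robot_in(rmA)}

== RESULT ==
["ball_in(b4,rmA)", "carry(b2,left)", "robot_in(rmA)"]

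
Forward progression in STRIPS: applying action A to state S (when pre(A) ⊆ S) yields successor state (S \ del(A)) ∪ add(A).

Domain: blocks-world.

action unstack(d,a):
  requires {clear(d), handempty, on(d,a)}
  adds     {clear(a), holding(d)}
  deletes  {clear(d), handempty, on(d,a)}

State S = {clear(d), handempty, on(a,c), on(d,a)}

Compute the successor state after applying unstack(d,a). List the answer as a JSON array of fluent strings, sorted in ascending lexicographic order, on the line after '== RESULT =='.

Progress:
  pre ⊆ S: {clear(d), handempty, on(d,a)} ⊆ S  — applicable
  S \ del = {on(a,c)}
  ∪ add   = {clear(a), holding(d), on(a,c)}

== RESULT ==
["clear(a)", "holding(d)", "on(a,c)"]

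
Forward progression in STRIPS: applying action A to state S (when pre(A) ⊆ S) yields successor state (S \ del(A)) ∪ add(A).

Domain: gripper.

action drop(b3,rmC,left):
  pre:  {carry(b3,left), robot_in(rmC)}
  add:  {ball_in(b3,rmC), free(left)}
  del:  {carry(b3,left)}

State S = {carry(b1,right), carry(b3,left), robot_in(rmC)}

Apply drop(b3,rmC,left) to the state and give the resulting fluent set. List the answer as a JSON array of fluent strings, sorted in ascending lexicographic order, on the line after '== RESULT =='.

Progress:
  pre ⊆ S: {carry(b3,left), robot_in(rmC)} ⊆ S  — applicable
  S \ del = {carry(b1,right), robot_in(rmC)}
  ∪ add   = {ball_in(b3,rmC), carry(b1,right), free(left), robot_in(rmC)}

== RESULT ==
["ball_in(b3,rmC)", "carry(b1,right)", "free(left)", "robot_in(rmC)"]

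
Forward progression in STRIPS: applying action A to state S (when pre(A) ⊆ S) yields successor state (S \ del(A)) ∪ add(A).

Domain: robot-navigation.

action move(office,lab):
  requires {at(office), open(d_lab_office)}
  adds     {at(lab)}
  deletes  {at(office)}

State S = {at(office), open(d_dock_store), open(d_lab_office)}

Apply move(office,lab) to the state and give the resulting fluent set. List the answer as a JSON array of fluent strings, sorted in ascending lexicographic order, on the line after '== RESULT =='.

Progress:
  pre ⊆ S: {at(office), open(d_lab_office)} ⊆ S  — applicable
  S \ del = {open(d_dock_store), open(d_lab_office)}
  ∪ add   = {at(lab), open(d_dock_store), open(d_lab_office)}

== RESULT ==
["at(lab)", "open(d_dock_store)", "open(d_lab_office)"]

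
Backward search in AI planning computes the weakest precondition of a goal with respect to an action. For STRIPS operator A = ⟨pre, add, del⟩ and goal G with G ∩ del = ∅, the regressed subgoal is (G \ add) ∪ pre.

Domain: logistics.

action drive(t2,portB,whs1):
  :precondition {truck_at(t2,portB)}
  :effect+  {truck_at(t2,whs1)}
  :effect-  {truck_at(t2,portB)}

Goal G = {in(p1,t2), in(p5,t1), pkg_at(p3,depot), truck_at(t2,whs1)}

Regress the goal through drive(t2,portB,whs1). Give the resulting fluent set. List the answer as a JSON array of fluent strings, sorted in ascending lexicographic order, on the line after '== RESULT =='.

Regress:
  G ∩ del = {}  (empty — regression defined)
  G \ add = {in(p1,t2), in(p5,t1), pkg_at(p3,depot), truck_at(t2,whs1)} \ {truck_at(t2,whs1)} = {in(p1,t2), in(p5,t1), pkg_at(p3,depot)}
  ∪ pre   = {in(p1,t2), in(p5,t1), pkg_at(p3,depot)} ∪ {truck_at(t2,portB)}
          = {in(p1,t2), in(p5,t1), pkg_at(p3,depot), truck_at(t2,portB)}

== RESULT ==
["in(p1,t2)", "in(p5,t1)", "pkg_at(p3,depot)", "truck_at(t2,portB)"]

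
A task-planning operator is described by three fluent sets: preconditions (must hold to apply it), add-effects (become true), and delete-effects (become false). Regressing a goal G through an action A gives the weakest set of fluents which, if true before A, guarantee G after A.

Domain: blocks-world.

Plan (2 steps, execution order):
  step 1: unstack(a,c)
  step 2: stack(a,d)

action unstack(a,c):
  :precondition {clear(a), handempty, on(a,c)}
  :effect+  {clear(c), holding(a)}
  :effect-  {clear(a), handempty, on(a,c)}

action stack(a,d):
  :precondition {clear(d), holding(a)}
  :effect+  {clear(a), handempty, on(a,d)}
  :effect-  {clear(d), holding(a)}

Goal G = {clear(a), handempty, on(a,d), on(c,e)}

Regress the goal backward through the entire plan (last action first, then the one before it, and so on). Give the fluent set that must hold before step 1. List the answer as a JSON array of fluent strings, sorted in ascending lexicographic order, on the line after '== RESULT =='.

Work backward from the goal:
  through step 2 (stack(a,d)): drop {clear(a), handempty, on(a,d)}, keep {on(c,e)}, require {clear(d), holding(a)}
    → {clear(d), holding(a), on(c,e)}
  through step 1 (unstack(a,c)): drop {holding(a)}, keep {clear(d), on(c,e)}, require {clear(a), handempty, on(a,c)}
    → {clear(a), clear(d), handempty, on(a,c), on(c,e)}

== RESULT ==
["clear(a)", "clear(d)", "handempty", "on(a,c)", "on(c,e)"]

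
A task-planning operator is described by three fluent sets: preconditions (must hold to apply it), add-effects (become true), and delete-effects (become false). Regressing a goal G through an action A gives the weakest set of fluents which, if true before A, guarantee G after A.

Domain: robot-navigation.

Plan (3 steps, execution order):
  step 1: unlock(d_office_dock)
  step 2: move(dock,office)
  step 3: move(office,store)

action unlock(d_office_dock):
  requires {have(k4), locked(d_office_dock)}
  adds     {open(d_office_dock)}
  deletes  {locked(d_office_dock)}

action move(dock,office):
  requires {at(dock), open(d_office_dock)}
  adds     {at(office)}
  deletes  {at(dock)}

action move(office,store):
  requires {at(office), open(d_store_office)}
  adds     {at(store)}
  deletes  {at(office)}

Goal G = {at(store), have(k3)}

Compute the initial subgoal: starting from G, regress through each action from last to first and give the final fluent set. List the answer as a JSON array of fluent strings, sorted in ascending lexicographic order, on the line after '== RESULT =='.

Work backward from the goal:
  through step 3 (move(office,store)): drop {at(store)}, keep {have(k3)}, require {at(office), open(d_store_office)}
    → {at(office), have(k3), open(d_store_office)}
  through step 2 (move(dock,office)): drop {at(office)}, keep {have(k3), open(d_store_office)}, require {at(dock), open(d_office_dock)}
    → {at(dock), have(k3), open(d_office_dock), open(d_store_office)}
  through step 1 (unlock(d_office_dock)): drop {open(d_office_dock)}, keep {at(dock), have(k3), open(d_store_office)}, require {have(k4), locked(d_office_dock)}
    → {at(dock), have(k3), have(k4), locked(d_office_dock), open(d_store_office)}

== RESULT ==
["at(dock)", "have(k3)", "have(k4)", "locked(d_office_dock)", "open(d_store_office)"]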